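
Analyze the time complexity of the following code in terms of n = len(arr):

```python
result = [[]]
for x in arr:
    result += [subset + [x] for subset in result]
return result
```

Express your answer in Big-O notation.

This is subset (power-set) generation — 2^n subsets, each materialised as a list of up to n elements. Time complexity: O(n · 2^n).

Answer: O(n · 2^n)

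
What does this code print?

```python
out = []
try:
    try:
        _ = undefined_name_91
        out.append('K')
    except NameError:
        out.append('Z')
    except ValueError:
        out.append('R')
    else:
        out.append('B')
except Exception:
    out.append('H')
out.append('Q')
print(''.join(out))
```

Execution trace: 'Z' (inner except NameError) → 'Q' (after the try/except). Output: ZQ

Answer: ZQ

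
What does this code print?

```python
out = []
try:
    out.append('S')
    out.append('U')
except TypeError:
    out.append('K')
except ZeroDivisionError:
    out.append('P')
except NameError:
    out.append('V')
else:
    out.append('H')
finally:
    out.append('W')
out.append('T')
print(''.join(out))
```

Execution trace: 'S' (try body) → 'U' (try body, no exception) → 'H' (else) → 'W' (finally) → 'T' (after the try/except). Output: SUHWT

Answer: SUHWT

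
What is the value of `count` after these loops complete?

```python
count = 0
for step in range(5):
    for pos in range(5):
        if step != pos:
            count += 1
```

5² - 5 (exclude diagonal)
`count` takes the values: 0 → 1 → 2 → 3 → 4 → 5 → 6 → 7 → 8 → 9 → 10 → 11 → 12 → 13 → 14 → 15 → 16 → 17 → 18 → 19 → 20

Answer: 20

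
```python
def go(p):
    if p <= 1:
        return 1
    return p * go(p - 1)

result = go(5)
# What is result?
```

go(5) = 5 * 4 * 3 * 2 * 1 = 120

Answer: 120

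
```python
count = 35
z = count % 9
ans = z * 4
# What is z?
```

Trace:
`count = 35` → count = 35
`z = count % 9` → z = 8
`ans = z * 4` → ans = 32
So z = 8

Answer: 8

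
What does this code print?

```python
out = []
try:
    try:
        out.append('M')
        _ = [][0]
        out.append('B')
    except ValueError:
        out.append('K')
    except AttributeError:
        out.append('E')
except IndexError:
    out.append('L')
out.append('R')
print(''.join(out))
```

Execution trace: 'M' (try body) → 'L' (outer except IndexError) → 'R' (after the try/except). Output: MLR

Answer: MLR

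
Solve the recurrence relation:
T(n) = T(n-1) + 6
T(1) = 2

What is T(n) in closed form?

Unrolling: T(n) = T(1) + 6·(n-1) = 2 + 6(n-1) = 6n - 4.

Answer: T(n) = 6n - 4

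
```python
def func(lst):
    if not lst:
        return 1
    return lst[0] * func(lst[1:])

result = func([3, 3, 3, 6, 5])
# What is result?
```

Product over [3, 3, 3, 6, 5] = 3 * 3 * 3 * 6 * 5 = 810

Answer: 810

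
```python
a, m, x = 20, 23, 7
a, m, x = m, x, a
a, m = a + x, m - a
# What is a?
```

Trace:
`a, m, x = 20, 23, 7` → a = 20; m = 23; x = 7
`a, m, x = m, x, a` → a = 23; m = 7; x = 20
`a, m = a + x, m - a` → a = 43; m = -16
So a = 43

Answer: 43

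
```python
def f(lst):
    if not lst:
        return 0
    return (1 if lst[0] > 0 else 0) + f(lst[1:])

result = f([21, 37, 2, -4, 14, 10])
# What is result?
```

Count of positive elements in [21, 37, 2, -4, 14, 10] = 5

Answer: 5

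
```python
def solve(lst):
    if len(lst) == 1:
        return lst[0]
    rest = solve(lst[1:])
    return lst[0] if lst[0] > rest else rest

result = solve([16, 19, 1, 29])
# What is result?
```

Recursive max over [16, 19, 1, 29] = 29

Answer: 29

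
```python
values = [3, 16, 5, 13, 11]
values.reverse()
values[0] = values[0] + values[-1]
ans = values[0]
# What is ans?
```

Trace:
`values = [3, 16, 5, 13, 11]` → values = [3, 16, 5, 13, 11]
`values.reverse()` → values = [11, 13, 5, 16, 3]
`values[0] = values[0] + values[-1]` → values = [14, 13, 5, 16, 3]
`ans = values[0]` → ans = 14
So ans = 14

Answer: 14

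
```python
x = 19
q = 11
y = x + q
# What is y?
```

Trace:
`x = 19` → x = 19
`q = 11` → q = 11
`y = x + q` → y = 30
So y = 30

Answer: 30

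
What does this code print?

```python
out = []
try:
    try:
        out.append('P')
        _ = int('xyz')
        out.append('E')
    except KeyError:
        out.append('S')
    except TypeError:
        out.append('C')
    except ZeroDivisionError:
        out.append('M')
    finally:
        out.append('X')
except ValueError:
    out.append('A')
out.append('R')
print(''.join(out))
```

Execution trace: 'P' (try body) → 'X' (finally) → 'A' (outer except ValueError) → 'R' (after the try/except). Output: PXAR

Answer: PXAR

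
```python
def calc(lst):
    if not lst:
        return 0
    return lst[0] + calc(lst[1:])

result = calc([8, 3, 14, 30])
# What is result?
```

8 + 3 + 14 + 30 + 0 = 55

Answer: 55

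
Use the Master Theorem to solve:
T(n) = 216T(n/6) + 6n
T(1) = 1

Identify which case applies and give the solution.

a=216, b=6, f(n)=6n. log_6(216) = 3. Since c=1 < 3, Case 1 applies: T(n) = Θ(n^log_b(a)) = O(n^3).

Answer: O(n^3) - Case 1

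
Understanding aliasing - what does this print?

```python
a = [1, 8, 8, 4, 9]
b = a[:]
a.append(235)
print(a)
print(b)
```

Key concept: slice [:] creates copy.
Step by step:
`a = [1, 8, 8, 4, 9]` → a = [1, 8, 8, 4, 9]
`b = a[:]` → b = [1, 8, 8, 4, 9]
`a.append(235)` → a = [1, 8, 8, 4, 9, 235]
`print(a)` → prints [1, 8, 8, 4, 9, 235]
`print(b)` → prints [1, 8, 8, 4, 9]

Answer:
[1, 8, 8, 4, 9, 235]
[1, 8, 8, 4, 9]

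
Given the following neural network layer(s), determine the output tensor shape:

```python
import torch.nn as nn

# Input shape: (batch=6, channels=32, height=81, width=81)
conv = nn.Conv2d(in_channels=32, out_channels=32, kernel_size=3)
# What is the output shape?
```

Input: (6, 32, 81, 81) -> Output: (6, 32, 79, 79)

Answer: (6, 32, 79, 79)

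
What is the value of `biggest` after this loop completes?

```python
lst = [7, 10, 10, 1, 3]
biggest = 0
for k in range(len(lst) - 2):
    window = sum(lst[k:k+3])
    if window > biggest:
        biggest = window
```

Max sum of 3-element window in [7, 10, 10, 1, 3]
`biggest` takes the values: 0 → 27

Answer: 27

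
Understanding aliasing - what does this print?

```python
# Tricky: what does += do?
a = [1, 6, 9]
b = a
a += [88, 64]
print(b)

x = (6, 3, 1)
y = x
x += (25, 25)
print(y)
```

Key concept: += behavior differs for mutable vs immutable.
Step by step:
`a = [1, 6, 9]` → a = [1, 6, 9]
`b = a` → b = [1, 6, 9] (same object as a)
`a += [88, 64]` → a = [1, 6, 9, 88, 64] (same object as b); b = [1, 6, 9, 88, 64] (same object as a)
`print(b)` → prints [1, 6, 9, 88, 64]
`x = (6, 3, 1)` → x = (6, 3, 1)
`y = x` → y = (6, 3, 1)
`x += (25, 25)` → x = (6, 3, 1, 25, 25)
`print(y)` → prints (6, 3, 1)

Answer:
[1, 6, 9, 88, 64]
(6, 3, 1)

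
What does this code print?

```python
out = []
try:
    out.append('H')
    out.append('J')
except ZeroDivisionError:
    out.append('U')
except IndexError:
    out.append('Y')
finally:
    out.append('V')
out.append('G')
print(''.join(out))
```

Execution trace: 'H' (try body) → 'J' (try body, no exception) → 'V' (finally) → 'G' (after the try/except). Output: HJVG

Answer: HJVG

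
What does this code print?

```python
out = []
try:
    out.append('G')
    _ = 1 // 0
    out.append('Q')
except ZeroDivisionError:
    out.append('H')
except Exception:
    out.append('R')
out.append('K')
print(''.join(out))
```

Execution trace: 'G' (try body) → 'H' (except ZeroDivisionError) → 'K' (after the try/except). Output: GHK

Answer: GHK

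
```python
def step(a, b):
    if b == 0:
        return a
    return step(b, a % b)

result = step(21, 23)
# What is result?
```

step(21, 23) -> step(23, 21) -> step(21, 2) -> step(2, 1) -> step(1, 0) -> 1

Answer: 1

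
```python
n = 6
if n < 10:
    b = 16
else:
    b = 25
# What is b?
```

Trace:
`n = 6` → n = 6
`if n < 10: ...` → n < 10 is True → b = 16
So b = 16

Answer: 16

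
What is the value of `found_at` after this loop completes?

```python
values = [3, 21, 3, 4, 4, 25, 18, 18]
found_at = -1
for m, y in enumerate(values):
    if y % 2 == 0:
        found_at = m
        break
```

First even number index in [3, 21, 3, 4, 4, 25, 18, 18]
`found_at` takes the values: -1 → 3

Answer: 3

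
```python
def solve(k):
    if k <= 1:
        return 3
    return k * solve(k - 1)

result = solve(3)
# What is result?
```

solve(3) = 3 * 2 * 3 = 18

Answer: 18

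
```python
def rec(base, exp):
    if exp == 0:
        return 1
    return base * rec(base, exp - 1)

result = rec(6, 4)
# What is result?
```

rec(6, 4) = 6 * 6 * 6 * 6 = 1296

Answer: 1296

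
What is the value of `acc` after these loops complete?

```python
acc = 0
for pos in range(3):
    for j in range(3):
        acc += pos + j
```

Sum of all pos+j for pos,j in 3x3
`acc` takes the values: 0 → 1 → 3 → 4 → 6 → 9 → 11 → 14 → 18

Answer: 18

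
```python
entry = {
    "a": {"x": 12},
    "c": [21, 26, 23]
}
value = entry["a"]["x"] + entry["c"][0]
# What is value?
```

Trace:
`entry = { ...` → entry = {'a': {'x': 12}, 'c': [21, 26, 23]}
`value = entry["a"]["x"] + entry["c"][0]` → value = 33
So value = 33

Answer: 33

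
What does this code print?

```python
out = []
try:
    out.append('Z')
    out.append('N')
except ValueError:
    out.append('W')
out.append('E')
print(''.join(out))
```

Execution trace: 'Z' (try body) → 'N' (try body, no exception) → 'E' (after the try/except). Output: ZNE

Answer: ZNE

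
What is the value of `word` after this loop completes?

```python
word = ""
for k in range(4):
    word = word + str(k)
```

Concatenate digits 0 to 3
`word` takes the values: "" → "0" → "01" → "012" → "0123"

Answer: "0123"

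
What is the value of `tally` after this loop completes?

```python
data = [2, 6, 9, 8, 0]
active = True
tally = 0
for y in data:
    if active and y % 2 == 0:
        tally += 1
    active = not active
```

Count even values at even positions
`tally` takes the values: 0 → 1 → 2

Answer: 2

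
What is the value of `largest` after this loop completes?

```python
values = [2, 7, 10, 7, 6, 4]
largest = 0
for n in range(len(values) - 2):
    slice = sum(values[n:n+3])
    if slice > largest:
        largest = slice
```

Max sum of 3-element window in [2, 7, 10, 7, 6, 4]
`largest` takes the values: 0 → 19 → 24

Answer: 24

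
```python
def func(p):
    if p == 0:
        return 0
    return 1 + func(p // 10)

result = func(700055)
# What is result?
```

Count of digits of 700055: 6

Answer: 6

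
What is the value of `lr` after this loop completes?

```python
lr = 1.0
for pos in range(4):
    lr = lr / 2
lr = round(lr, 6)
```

Halving LR 4 times: 1 / 2^4
`lr` takes the values: 1.0 → 0.5 → 0.25 → 0.125 → 0.0625

Answer: 0.0625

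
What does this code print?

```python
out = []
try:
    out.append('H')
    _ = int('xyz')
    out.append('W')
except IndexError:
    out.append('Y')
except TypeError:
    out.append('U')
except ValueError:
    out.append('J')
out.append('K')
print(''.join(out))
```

Execution trace: 'H' (try body) → 'J' (except ValueError) → 'K' (after the try/except). Output: HJK

Answer: HJK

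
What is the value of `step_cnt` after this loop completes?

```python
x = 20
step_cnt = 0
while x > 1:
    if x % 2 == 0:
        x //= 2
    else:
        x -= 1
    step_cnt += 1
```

Steps to reduce 20 to 1
`step_cnt` takes the values: 0 → 1 → 2 → 3 → 4 → 5

Answer: 5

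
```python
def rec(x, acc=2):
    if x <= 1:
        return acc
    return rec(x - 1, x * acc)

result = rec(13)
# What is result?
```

Accumulator trace (n, acc): (13, 2) -> (12, 26) -> (11, 312) -> (10, 3432) -> (9, 34320) -> (8, 308880) -> (7, 2471040) -> (6, 17297280) -> (5, 103783680) -> (4, 518918400) -> (3, 2075673600) -> (2, 6227020800) -> (1, 12454041600) -> return 12454041600

Answer: 12454041600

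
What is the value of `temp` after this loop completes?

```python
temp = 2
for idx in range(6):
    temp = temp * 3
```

Multiply by 3, 6 times: 2 * 3^6 = 1458
`temp` takes the values: 2 → 6 → 18 → 54 → 162 → 486 → 1458

Answer: 1458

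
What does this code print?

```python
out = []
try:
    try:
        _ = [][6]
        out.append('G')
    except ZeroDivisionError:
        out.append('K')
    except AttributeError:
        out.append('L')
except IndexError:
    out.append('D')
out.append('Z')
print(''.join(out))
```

Execution trace: 'D' (outer except IndexError) → 'Z' (after the try/except). Output: DZ

Answer: DZ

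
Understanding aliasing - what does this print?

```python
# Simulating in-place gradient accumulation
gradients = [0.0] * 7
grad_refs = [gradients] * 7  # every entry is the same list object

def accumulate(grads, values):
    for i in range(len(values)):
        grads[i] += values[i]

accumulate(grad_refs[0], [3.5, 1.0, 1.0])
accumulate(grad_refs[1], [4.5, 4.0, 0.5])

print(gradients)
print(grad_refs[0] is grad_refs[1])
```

Key concept: gradient accumulation aliasing.
Step by step:
`gradients = [0.0] * 7` → gradients = [0.0, 0.0, 0.0, 0.0, 0.0, 0.0, 0.0]
`grad_refs = [gradients] * 7` → grad_refs = [[0.0, 0.0, 0.0, 0.0, 0.0, 0.0, 0.0], [0.0, 0.0, 0.0, 0.0, 0.0, 0.0, 0.0], [0.0, 0.0, 0.0, 0.0, 0.0, 0.0, 0.0], [0.0, 0.0, 0.0, 0.0, 0.0, 0.0, 0.0], [0.0, 0.0, 0.0, 0.0, 0.0, 0.0, 0.0], [0.0, 0.0, 0.0, 0.0, 0.0, 0.0, 0.0], [0.0, 0.0, 0.0, 0.0, 0.0, 0.0, 0.0]]
`accumulate(grad_refs[0], [3.5, 1.0, 1.0])` → gradients = [3.5, 1.0, 1.0, 0.0, 0.0, 0.0, 0.0]; grad_refs = [[3.5, 1.0, 1.0, 0.0, 0.0, 0.0, 0.0], [3.5, 1.0, 1.0, 0.0, 0.0, 0.0, 0.0], [3.5, 1.0, 1.0, 0.0, 0.0, 0.0, 0.0], [3.5, 1.0, 1.0, 0.0, 0.0, 0.0, 0.0], [3.5, 1.0, 1.0, 0.0, 0.0, 0.0, 0.0], [3.5, 1.0, 1.0, 0.0, 0.0, 0.0, 0.0], [3.5, 1.0, 1.0, 0.0, 0.0, 0.0, 0.0]]
`accumulate(grad_refs[1], [4.5, 4.0, 0.5])` → gradients = [8.0, 5.0, 1.5, 0.0, 0.0, 0.0, 0.0]; grad_refs = [[8.0, 5.0, 1.5, 0.0, 0.0, 0.0, 0.0], [8.0, 5.0, 1.5, 0.0, 0.0, 0.0, 0.0], [8.0, 5.0, 1.5, 0.0, 0.0, 0.0, 0.0], [8.0, 5.0, 1.5, 0.0, 0.0, 0.0, 0.0], [8.0, 5.0, 1.5, 0.0, 0.0, 0.0, 0.0], [8.0, 5.0, 1.5, 0.0, 0.0, 0.0, 0.0], [8.0, 5.0, 1.5, 0.0, 0.0, 0.0, 0.0]]
`print(gradients)` → prints [8.0, 5.0, 1.5, 0.0, 0.0, 0.0, 0.0]
`print(grad_refs[0] is grad_refs[1])` → prints True

Answer:
[8.0, 5.0, 1.5, 0.0, 0.0, 0.0, 0.0]
True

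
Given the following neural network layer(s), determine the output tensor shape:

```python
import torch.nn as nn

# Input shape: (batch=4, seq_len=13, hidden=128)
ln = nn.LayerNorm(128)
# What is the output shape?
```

Input: (4, 13, 128) -> Output: (4, 13, 128)

Answer: (4, 13, 128)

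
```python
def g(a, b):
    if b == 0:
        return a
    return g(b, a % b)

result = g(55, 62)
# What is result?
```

g(55, 62) -> g(62, 55) -> g(55, 7) -> g(7, 6) -> g(6, 1) -> g(1, 0) -> 1

Answer: 1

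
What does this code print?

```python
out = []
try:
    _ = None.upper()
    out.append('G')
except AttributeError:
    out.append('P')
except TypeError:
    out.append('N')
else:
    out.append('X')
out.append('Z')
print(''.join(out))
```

Execution trace: 'P' (except AttributeError) → 'Z' (after the try/except). Output: PZ

Answer: PZ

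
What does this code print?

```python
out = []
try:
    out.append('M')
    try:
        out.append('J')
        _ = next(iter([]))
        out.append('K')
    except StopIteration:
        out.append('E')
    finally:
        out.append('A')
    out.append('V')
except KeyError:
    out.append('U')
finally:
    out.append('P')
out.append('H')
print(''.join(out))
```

Execution trace: 'M' (try body) → 'J' (inner try body) → 'E' (inner except StopIteration) → 'A' (inner finally) → 'V' (try body, no exception) → 'P' (finally) → 'H' (after the try/except). Output: MJEAVPH

Answer: MJEAVPH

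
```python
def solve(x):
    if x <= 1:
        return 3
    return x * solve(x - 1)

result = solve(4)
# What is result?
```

solve(4) = 4 * 3 * 2 * 3 = 72

Answer: 72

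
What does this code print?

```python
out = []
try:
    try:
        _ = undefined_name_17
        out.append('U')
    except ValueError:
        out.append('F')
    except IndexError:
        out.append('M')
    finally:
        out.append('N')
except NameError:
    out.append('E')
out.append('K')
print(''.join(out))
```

Execution trace: 'N' (finally) → 'E' (outer except NameError) → 'K' (after the try/except). Output: NEK

Answer: NEK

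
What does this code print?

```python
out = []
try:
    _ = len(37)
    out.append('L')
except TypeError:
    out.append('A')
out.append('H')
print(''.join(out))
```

Execution trace: 'A' (except TypeError) → 'H' (after the try/except). Output: AH

Answer: AH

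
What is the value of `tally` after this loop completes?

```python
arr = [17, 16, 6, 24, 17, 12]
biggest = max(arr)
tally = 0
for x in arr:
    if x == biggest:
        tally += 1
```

Count of max value 24 in [17, 16, 6, 24, 17, 12]
`tally` takes the values: 0 → 1

Answer: 1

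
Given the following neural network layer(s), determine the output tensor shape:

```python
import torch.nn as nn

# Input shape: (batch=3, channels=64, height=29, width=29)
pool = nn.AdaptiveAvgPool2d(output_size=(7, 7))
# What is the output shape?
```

Input: (3, 64, 29, 29) -> Output: (3, 64, 7, 7)

Answer: (3, 64, 7, 7)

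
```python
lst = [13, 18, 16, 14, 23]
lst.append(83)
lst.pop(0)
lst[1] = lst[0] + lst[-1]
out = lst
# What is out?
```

Trace:
`lst = [13, 18, 16, 14, 23]` → lst = [13, 18, 16, 14, 23]
`lst.append(83)` → lst = [13, 18, 16, 14, 23, 83]
`lst.pop(0)` → lst = [18, 16, 14, 23, 83]
`lst[1] = lst[0] + lst[-1]` → lst = [18, 101, 14, 23, 83]
`out = lst` → out = [18, 101, 14, 23, 83]
So out = [18, 101, 14, 23, 83]

Answer: [18, 101, 14, 23, 83]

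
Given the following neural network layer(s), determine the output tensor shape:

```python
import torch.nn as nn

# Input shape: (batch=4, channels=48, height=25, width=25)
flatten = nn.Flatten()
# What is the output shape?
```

Input: (4, 48, 25, 25) -> Output: (4, 30000)

Answer: (4, 30000)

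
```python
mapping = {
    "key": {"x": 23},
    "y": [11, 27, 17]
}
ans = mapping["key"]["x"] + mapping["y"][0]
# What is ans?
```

Trace:
`mapping = { ...` → mapping = {'key': {'x': 23}, 'y': [11, 27, 17]}
`ans = mapping["key"]["x"] + mapping["y"][0]` → ans = 34
So ans = 34

Answer: 34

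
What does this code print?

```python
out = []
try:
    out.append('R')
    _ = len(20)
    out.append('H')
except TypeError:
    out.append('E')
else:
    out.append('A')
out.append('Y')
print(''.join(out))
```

Execution trace: 'R' (try body) → 'E' (except TypeError) → 'Y' (after the try/except). Output: REY

Answer: REY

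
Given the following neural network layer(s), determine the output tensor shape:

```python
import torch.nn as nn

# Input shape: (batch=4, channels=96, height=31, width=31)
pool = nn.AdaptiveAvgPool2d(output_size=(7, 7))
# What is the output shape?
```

Input: (4, 96, 31, 31) -> Output: (4, 96, 7, 7)

Answer: (4, 96, 7, 7)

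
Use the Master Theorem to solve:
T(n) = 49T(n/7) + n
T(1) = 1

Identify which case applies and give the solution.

a=49, b=7, f(n)=n. log_7(49) = 2. Since c=1 < 2, Case 1 applies: T(n) = Θ(n^log_b(a)) = O(n^2).

Answer: O(n^2) - Case 1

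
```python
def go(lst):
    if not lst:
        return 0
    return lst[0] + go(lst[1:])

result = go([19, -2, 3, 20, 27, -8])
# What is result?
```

19 + (-2) + 3 + 20 + 27 + (-8) + 0 = 59

Answer: 59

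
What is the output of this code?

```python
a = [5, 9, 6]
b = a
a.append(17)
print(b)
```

Key concept: basic list aliasing.
Step by step:
`a = [5, 9, 6]` → a = [5, 9, 6]
`b = a` → b = [5, 9, 6] (same object as a)
`a.append(17)` → a = [5, 9, 6, 17] (same object as b); b = [5, 9, 6, 17] (same object as a)
`print(b)` → prints [5, 9, 6, 17]

Answer: [5, 9, 6, 17]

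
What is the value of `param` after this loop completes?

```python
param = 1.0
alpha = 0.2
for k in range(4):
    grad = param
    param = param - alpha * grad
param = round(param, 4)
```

Gradient descent: w = 1.0 * (1 - 0.2)^4
`param` takes the values: 1.0 → 0.8 → 0.64 → 0.512 → 0.4096

Answer: 0.4096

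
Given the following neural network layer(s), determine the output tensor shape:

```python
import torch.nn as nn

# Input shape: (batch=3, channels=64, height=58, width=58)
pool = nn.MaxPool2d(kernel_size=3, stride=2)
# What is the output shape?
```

Input: (3, 64, 58, 58) -> Output: (3, 64, 28, 28)

Answer: (3, 64, 28, 28)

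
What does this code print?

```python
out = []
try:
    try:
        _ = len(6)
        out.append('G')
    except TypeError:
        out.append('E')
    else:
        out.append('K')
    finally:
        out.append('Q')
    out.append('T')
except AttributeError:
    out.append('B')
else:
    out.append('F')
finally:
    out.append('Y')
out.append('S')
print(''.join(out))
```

Execution trace: 'E' (inner except TypeError) → 'Q' (inner finally) → 'T' (try body, no exception) → 'F' (else) → 'Y' (finally) → 'S' (after the try/except). Output: EQTFYS

Answer: EQTFYS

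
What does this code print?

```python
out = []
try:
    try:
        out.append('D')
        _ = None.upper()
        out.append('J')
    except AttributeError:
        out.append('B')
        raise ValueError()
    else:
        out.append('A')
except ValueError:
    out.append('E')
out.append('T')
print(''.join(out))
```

Execution trace: 'D' (try body) → 'B' (except AttributeError) → 'E' (outer except ValueError) → 'T' (after the try/except). Output: DBET

Answer: DBET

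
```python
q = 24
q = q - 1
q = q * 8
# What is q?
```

Trace:
`q = 24` → q = 24
`q = q - 1` → q = 23
`q = q * 8` → q = 184
So q = 184

Answer: 184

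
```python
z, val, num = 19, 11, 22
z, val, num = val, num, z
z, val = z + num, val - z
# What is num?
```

Trace:
`z, val, num = 19, 11, 22` → z = 19; val = 11; num = 22
`z, val, num = val, num, z` → z = 11; val = 22; num = 19
`z, val = z + num, val - z` → z = 30; val = 11
So num = 19

Answer: 19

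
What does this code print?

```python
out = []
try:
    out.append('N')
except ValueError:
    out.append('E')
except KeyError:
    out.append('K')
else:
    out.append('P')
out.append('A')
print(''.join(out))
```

Execution trace: 'N' (try body, no exception) → 'P' (else) → 'A' (after the try/except). Output: NPA

Answer: NPA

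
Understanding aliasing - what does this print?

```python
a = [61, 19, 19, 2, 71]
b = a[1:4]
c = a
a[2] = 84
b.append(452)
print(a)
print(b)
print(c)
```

Key concept: slice vs alias.
Step by step:
`a = [61, 19, 19, 2, 71]` → a = [61, 19, 19, 2, 71]
`b = a[1:4]` → b = [19, 19, 2]
`c = a` → c = [61, 19, 19, 2, 71] (same object as a)
`a[2] = 84` → a = [61, 19, 84, 2, 71] (same object as c); c = [61, 19, 84, 2, 71] (same object as a)
`b.append(452)` → b = [19, 19, 2, 452]
`print(a)` → prints [61, 19, 84, 2, 71]
`print(b)` → prints [19, 19, 2, 452]
`print(c)` → prints [61, 19, 84, 2, 71]

Answer:
[61, 19, 84, 2, 71]
[19, 19, 2, 452]
[61, 19, 84, 2, 71]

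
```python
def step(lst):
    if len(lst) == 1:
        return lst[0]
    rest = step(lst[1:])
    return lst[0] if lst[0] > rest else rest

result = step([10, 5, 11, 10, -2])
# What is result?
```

Recursive max over [10, 5, 11, 10, -2] = 11

Answer: 11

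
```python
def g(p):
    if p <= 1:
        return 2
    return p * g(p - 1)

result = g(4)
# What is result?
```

g(4) = 4 * 3 * 2 * 2 = 48

Answer: 48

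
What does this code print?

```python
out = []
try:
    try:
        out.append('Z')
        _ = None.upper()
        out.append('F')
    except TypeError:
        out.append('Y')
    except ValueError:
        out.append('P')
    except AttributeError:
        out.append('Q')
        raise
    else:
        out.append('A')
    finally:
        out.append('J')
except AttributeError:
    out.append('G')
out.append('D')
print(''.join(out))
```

Execution trace: 'Z' (inner try body) → 'Q' (inner except AttributeError) → 'J' (inner finally) → 'G' (outer except AttributeError) → 'D' (after the try/except). Output: ZQJGD

Answer: ZQJGD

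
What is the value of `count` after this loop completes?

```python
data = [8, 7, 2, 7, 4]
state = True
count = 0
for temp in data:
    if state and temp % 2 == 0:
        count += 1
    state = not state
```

Count even values at even positions
`count` takes the values: 0 → 1 → 2 → 3

Answer: 3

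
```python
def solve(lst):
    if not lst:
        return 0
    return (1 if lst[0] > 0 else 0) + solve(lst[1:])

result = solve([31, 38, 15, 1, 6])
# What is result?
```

Count of positive elements in [31, 38, 15, 1, 6] = 5

Answer: 5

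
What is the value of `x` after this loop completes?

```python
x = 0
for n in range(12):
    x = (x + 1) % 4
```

Increment mod 4, 12 times = 0
`x` takes the values: 0 → 1 → 2 → 3 → 0 → 1 → 2 → 3 → 0 → 1 → 2 → 3 → 0

Answer: 0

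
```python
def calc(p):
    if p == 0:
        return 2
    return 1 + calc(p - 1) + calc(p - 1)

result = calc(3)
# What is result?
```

calc(p) = 1 + 2·calc(p-1), calc(0)=2. Closed form: (2+1)·2^3 - 1 = 23.

Answer: 23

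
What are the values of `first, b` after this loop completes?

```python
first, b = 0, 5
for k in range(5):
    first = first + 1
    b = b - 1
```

first goes 0→5, b goes 5→0
`first, b` takes the values: (0, 5) → (1, 5) → (1, 4) → (2, 4) → (2, 3) → (3, 3) → (3, 2) → (4, 2) → (4, 1) → (5, 1) → (5, 0)

Answer: 5, 0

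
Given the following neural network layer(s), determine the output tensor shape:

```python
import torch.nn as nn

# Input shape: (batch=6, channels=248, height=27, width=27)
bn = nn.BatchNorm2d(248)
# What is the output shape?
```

Input: (6, 248, 27, 27) -> Output: (6, 248, 27, 27)

Answer: (6, 248, 27, 27)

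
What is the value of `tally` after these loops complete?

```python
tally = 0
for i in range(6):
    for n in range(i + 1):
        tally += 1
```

Triangle: 1 + 2 + ... + 6
`tally` takes the values: 0 → 1 → 2 → 3 → 4 → 5 → 6 → 7 → 8 → 9 → 10 → 11 → 12 → 13 → 14 → 15 → 16 → 17 → 18 → 19 → 20 → 21

Answer: 21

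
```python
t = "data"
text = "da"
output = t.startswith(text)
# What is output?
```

Trace:
`t = "data"` → t = 'data'
`text = "da"` → text = 'da'
`output = t.startswith(text)` → output = True
So output = True

Answer: True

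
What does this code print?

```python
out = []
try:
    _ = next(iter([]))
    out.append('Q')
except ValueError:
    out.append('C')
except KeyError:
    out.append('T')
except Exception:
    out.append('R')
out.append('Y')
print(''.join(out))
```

Execution trace: 'R' (except Exception) → 'Y' (after the try/except). Output: RY

Answer: RY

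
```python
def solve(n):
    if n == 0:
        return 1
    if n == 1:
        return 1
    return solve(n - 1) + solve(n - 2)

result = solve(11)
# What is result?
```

Build up from base cases: solve(0)=1, solve(1)=1, solve(2)=2, solve(3)=3, solve(4)=5, solve(5)=8, solve(6)=13, ..., solve(11)=144

Answer: 144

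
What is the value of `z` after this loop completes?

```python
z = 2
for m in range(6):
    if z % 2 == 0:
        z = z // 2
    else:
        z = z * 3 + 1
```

Collatz-style transformation from 2
`z` takes the values: 2 → 1 → 4 → 2 → 1 → 4 → 2

Answer: 2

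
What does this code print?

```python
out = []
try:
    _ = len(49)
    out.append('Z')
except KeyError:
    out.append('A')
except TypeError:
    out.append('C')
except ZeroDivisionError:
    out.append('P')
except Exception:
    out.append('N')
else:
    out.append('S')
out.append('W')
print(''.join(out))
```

Execution trace: 'C' (except TypeError) → 'W' (after the try/except). Output: CW

Answer: CW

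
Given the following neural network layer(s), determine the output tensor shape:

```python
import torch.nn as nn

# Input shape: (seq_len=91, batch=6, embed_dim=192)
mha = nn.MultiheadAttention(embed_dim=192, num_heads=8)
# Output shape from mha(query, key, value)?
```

Input: (91, 6, 192) -> Output: (91, 6, 192)

Answer: (91, 6, 192)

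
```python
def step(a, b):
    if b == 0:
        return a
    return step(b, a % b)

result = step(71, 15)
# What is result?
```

step(71, 15) -> step(15, 11) -> step(11, 4) -> step(4, 3) -> step(3, 1) -> step(1, 0) -> 1

Answer: 1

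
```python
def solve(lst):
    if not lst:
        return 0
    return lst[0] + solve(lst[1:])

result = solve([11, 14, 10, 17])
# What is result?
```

11 + 14 + 10 + 17 + 0 = 52

Answer: 52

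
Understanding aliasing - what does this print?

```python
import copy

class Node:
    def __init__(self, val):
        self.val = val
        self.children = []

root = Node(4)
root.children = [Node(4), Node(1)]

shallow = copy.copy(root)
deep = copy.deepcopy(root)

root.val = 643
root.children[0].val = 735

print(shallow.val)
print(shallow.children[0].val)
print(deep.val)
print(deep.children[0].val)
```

Key concept: deep copy with custom objects.
Step by step:
`root = Node(4)` → root = Node(val=4, children=[])
`root.children = [Node(4), Node(1)]` → root = Node(val=4, children=[Node(val=4, children=[]), Node(val=1, children=[])])
`shallow = copy.copy(root)` → shallow = Node(val=4, children=[Node(val=4, children=[]), Node(val=1, children=[])])
`deep = copy.deepcopy(root)` → deep = Node(val=4, children=[Node(val=4, children=[]), Node(val=1, children=[])])
`root.val = 643` → root = Node(val=643, children=[Node(val=4, children=[]), Node(val=1, children=[])])
`root.children[0].val = 735` → root = Node(val=643, children=[Node(val=735, children=[]), Node(val=1, children=[])]); shallow = Node(val=4, children=[Node(val=735, children=[]), Node(val=1, children=[])])
`print(shallow.val)` → prints 4
`print(shallow.children[0].val)` → prints 735
`print(deep.val)` → prints 4
`print(deep.children[0].val)` → prints 4

Answer:
4
735
4
4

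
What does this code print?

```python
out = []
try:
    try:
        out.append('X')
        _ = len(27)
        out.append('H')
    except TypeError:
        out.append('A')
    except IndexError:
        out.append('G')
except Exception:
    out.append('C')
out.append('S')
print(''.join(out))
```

Execution trace: 'X' (inner try body) → 'A' (inner except TypeError) → 'S' (after the try/except). Output: XAS

Answer: XAS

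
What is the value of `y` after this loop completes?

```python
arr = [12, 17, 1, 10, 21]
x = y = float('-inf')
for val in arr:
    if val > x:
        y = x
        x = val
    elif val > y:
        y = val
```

Second largest (with repeats) in [12, 17, 1, 10, 21]
`y` takes the values: -inf → 12 → 17

Answer: 17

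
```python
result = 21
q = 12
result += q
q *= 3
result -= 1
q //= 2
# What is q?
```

Trace:
`result = 21` → result = 21
`q = 12` → q = 12
`result += q` → result = 33
`q *= 3` → q = 36
`result -= 1` → result = 32
`q //= 2` → q = 18
So q = 18

Answer: 18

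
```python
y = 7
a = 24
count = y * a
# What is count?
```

Trace:
`y = 7` → y = 7
`a = 24` → a = 24
`count = y * a` → count = 168
So count = 168

Answer: 168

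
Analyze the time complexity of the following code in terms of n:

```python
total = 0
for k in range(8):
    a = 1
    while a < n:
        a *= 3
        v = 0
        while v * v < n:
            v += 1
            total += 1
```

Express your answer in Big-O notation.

Each loop level contributes: 1 × log n × √n. Multiplying the contributions gives O(√n log n).

Answer: O(√n log n)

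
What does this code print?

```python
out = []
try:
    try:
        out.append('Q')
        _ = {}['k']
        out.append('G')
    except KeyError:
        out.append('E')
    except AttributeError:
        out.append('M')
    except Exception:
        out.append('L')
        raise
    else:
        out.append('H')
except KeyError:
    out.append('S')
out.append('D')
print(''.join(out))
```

Execution trace: 'Q' (inner try body) → 'E' (inner except KeyError) → 'D' (after the try/except). Output: QED

Answer: QED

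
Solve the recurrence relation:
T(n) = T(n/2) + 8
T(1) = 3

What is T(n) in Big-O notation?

Each step divides n by 2 and adds 8. After log_2(n) steps we reach T(1)=3. So T(n) = 8·log_2(n) + 3 = O(log n).

Answer: O(log n)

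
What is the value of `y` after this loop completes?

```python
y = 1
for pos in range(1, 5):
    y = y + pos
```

Start at 1, add 1 through 4
`y` takes the values: 1 → 2 → 4 → 7 → 11

Answer: 11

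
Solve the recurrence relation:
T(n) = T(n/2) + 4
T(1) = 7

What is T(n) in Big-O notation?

Each step divides n by 2 and adds 4. After log_2(n) steps we reach T(1)=7. So T(n) = 4·log_2(n) + 7 = O(log n).

Answer: O(log n)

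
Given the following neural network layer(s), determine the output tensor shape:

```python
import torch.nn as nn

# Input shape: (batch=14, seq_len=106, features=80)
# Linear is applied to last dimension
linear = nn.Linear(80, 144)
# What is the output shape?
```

Input: (14, 106, 80) -> Output: (14, 106, 144)

Answer: (14, 106, 144)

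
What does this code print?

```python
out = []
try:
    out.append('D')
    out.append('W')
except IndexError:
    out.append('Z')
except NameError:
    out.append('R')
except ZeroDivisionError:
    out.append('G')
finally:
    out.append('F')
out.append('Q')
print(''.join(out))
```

Execution trace: 'D' (try body) → 'W' (try body, no exception) → 'F' (finally) → 'Q' (after the try/except). Output: DWFQ

Answer: DWFQ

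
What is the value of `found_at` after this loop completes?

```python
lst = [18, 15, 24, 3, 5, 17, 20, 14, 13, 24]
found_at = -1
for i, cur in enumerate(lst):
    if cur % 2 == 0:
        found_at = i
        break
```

First even number index in [18, 15, 24, 3, 5, 17, 20, 14, 13, 24]
`found_at` takes the values: -1 → 0

Answer: 0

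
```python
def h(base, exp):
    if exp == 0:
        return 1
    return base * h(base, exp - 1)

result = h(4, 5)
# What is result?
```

h(4, 5) = 4 * 4 * 4 * 4 * 4 = 1024

Answer: 1024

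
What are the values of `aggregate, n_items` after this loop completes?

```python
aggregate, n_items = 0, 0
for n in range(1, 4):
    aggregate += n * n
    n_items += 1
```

Sum of squares and count
`aggregate, n_items` takes the values: (0, 0) → (1, 0) → (1, 1) → (5, 1) → (5, 2) → (14, 2) → (14, 3)

Answer: 14, 3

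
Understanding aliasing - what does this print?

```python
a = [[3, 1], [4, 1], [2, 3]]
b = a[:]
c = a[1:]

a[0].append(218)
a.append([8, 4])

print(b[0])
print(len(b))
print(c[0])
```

Key concept: slice with nested mutation.
Step by step:
`a = [[3, 1], [4, 1], [2, 3]]` → a = [[3, 1], [4, 1], [2, 3]]
`b = a[:]` → b = [[3, 1], [4, 1], [2, 3]]
`c = a[1:]` → c = [[4, 1], [2, 3]]
`a[0].append(218)` → a = [[3, 1, 218], [4, 1], [2, 3]]; b = [[3, 1, 218], [4, 1], [2, 3]]
`a.append([8, 4])` → a = [[3, 1, 218], [4, 1], [2, 3], [8, 4]]
`print(b[0])` → prints [3, 1, 218]
`print(len(b))` → prints 3
`print(c[0])` → prints [4, 1]

Answer:
[3, 1, 218]
3
[4, 1]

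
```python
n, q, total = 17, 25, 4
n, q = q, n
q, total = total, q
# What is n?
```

Trace:
`n, q, total = 17, 25, 4` → n = 17; q = 25; total = 4
`n, q = q, n` → n = 25; q = 17
`q, total = total, q` → q = 4; total = 17
So n = 25

Answer: 25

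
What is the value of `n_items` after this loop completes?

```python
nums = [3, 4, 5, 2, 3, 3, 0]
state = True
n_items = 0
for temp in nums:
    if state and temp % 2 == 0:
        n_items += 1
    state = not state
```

Count even values at even positions
`n_items` takes the values: 0 → 1

Answer: 1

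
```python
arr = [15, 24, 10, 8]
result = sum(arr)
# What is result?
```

Trace:
`arr = [15, 24, 10, 8]` → arr = [15, 24, 10, 8]
`result = sum(arr)` → result = 57
So result = 57

Answer: 57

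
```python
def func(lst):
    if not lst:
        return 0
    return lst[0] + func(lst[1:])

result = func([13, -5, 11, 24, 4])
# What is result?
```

13 + (-5) + 11 + 24 + 4 + 0 = 47

Answer: 47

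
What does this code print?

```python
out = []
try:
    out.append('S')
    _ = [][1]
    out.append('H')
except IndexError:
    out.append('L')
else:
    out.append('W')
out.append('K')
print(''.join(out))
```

Execution trace: 'S' (try body) → 'L' (except IndexError) → 'K' (after the try/except). Output: SLK

Answer: SLK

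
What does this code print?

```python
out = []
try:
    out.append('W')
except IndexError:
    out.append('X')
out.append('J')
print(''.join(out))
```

Execution trace: 'W' (try body, no exception) → 'J' (after the try/except). Output: WJ

Answer: WJ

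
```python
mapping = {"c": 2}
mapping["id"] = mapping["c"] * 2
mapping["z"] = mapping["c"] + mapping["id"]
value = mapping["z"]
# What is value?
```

Trace:
`mapping = {"c": 2}` → mapping = {'c': 2}
`mapping["id"] = mapping["c"] * 2` → mapping = {'c': 2, 'id': 4}
`mapping["z"] = mapping["c"] + mapping["id"]` → mapping = {'c': 2, 'id': 4, 'z': 6}
`value = mapping["z"]` → value = 6
So value = 6

Answer: 6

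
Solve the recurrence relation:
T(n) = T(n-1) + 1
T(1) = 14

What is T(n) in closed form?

Unrolling: T(n) = T(1) + 1·(n-1) = 14 + 1(n-1) = n + 13.

Answer: T(n) = n + 13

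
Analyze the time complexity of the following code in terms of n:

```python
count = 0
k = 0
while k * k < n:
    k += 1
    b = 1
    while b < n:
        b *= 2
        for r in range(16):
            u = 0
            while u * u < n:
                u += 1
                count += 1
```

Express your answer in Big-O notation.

Each loop level contributes: √n × log n × 1 × √n. Multiplying the contributions gives O(n log n).

Answer: O(n log n)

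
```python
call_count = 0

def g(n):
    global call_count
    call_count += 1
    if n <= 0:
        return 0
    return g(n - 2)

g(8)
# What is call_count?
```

Linear recursion stepping by 2: 5 calls from n=8 down to ≤0.

Answer: 5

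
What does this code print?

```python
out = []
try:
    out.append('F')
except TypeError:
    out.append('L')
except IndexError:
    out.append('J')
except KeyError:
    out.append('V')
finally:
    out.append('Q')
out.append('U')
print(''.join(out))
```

Execution trace: 'F' (try body, no exception) → 'Q' (finally) → 'U' (after the try/except). Output: FQU

Answer: FQU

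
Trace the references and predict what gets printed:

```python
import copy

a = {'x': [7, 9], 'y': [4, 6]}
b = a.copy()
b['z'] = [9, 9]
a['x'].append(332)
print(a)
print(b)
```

Key concept: shallow copy of dict with mutable values.
Step by step:
`a = {'x': [7, 9], 'y': [4, 6]}` → a = {'x': [7, 9], 'y': [4, 6]}
`b = a.copy()` → b = {'x': [7, 9], 'y': [4, 6]}
`b['z'] = [9, 9]` → b = {'x': [7, 9], 'y': [4, 6], 'z': [9, 9]}
`a['x'].append(332)` → a = {'x': [7, 9, 332], 'y': [4, 6]}; b = {'x': [7, 9, 332], 'y': [4, 6], 'z': [9, 9]}
`print(a)` → prints {'x': [7, 9, 332], 'y': [4, 6]}
`print(b)` → prints {'x': [7, 9, 332], 'y': [4, 6], 'z': [9, 9]}

Answer:
{'x': [7, 9, 332], 'y': [4, 6]}
{'x': [7, 9, 332], 'y': [4, 6], 'z': [9, 9]}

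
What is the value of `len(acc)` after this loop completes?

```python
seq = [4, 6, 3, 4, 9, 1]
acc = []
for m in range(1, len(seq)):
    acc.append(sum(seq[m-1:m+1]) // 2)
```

Number of 2-element averages
`acc` takes the values: [] → [5] → [5, 4] → [5, 4, 3] → [5, 4, 3, 6] → [5, 4, 3, 6, 5]
So `len(acc)` = 5

Answer: 5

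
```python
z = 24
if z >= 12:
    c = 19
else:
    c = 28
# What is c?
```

Trace:
`z = 24` → z = 24
`if z >= 12: ...` → z >= 12 is True → c = 19
So c = 19

Answer: 19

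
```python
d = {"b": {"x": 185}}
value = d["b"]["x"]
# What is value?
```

Trace:
`d = {"b": {"x": 185}}` → d = {'b': {'x': 185}}
`value = d["b"]["x"]` → value = 185
So value = 185

Answer: 185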